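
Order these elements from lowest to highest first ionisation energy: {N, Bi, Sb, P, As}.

IE₁ increases left→right with effective nuclear charge and decreases top→bottom as the valence shell moves farther out.
All are in group 15, so first ionization energy increases up the group.
So from lowest to highest: Bi < Sb < As < P < N.

Bi < Sb < As < P < N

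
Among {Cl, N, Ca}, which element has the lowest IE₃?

Cl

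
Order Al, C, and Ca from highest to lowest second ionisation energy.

C > Al > Ca

After 1 electron has been removed, what remains? Al⁺ still has 2 valence electrons; C⁺ still has 3 valence electrons; Ca⁺ still has 1 valence electron.
All are still removing valence electrons, so compare the +1 ions as you would atoms: IE_2 generally rises across a period (higher Z_eff) and falls down a group (larger shell), subject to the usual subshell exceptions.
Valence configurations: Al⁺ [Ne]3s², C⁺ [He]2s²2p¹, Ca⁺ [Ar]4s¹.
Tabulated IE_2 (kJ/mol): Al 1817, C 2353, Ca 1145.
Overall IE_2 order: Ca < Al < C.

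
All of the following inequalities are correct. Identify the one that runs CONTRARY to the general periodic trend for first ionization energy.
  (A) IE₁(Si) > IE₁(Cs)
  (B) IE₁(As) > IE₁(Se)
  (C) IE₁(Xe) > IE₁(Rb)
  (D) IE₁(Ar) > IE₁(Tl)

(B)

The general trend: first ionization energy increases across a period and decreases down a group.
(A) Si (period 3, group 14) vs Cs (period 6, group 1): the stated order agrees with the simple trend.
(B) As (period 4, group 15) vs Se (period 4, group 16): the stated order contradicts the simple trend.
(C) Xe (period 5, group 18) vs Rb (period 5, group 1): the stated order agrees with the simple trend.
(D) Ar (period 3, group 18) vs Tl (period 6, group 13): the stated order agrees with the simple trend.
The exception is (B): Se (4p⁴) ionizes more easily than half-filled As (4p³).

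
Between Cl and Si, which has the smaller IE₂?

Consider each +1 ion: Cl⁺ still has 6 valence electrons; Si⁺ still has 3 valence electrons.
All are still removing valence electrons, so compare the +1 ions as you would atoms: IE_2 generally rises across a period (higher Z_eff) and falls down a group (larger shell), subject to the usual subshell exceptions.
Valence configurations: Cl⁺ [Ne]3s²3p⁴, Si⁺ [Ne]3s²3p¹.
Approximate IE_2 values (kJ/mol): Cl 2298, Si 1577.
So the second ionization energies run Si < Cl.

Si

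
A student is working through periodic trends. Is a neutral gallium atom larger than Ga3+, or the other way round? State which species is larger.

Forming Ga3+ removes 3 electrons from Ga. Fewer electrons for the same nuclear charge means less shielding and a higher Z_eff on the remaining electrons, and for main-group metals the entire outer shell is lost.
A cation is smaller than its parent atom: Ga3+ < Ga.

Ga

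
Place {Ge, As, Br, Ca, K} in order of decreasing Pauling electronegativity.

Br > As > Ge > Ca > K

Electronegativity increases across a period and decreases down a group, tracking effective nuclear charge and atomic size.
All lie in period 4, so electronegativity increases left to right.
So from highest to lowest: Br > As > Ge > Ca > K.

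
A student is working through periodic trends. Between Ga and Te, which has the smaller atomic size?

Ga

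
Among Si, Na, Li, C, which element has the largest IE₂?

Consider each +1 ion: Si⁺ still has 3 valence electrons; Na⁺ is the bare [Ne] core; Li⁺ is the bare [He] core; C⁺ still has 3 valence electrons.
Breaking into a closed-shell core is much more expensive than removing a leftover valence electron — Na and Li have the largest IE_2 here.
Valence configurations: Si⁺ [Ne]3s²3p¹, C⁺ [He]2s²2p¹.
Approximate IE_2 values (kJ/mol): Si 1577, Na 4562, Li 7298, C 2353.
So the second ionization energies run Si < C < Na < Li.

Li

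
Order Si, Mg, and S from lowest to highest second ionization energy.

Mg, Si, S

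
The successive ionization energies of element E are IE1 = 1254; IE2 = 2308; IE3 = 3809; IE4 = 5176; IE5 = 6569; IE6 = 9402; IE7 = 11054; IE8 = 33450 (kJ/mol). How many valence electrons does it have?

7

Look for the largest jump between consecutive ionization energies: IE8/IE7 ≈ 3.0, far larger than any earlier ratio.
That jump marks the point where a core electron is being removed. So the atom has 7 valence electrons.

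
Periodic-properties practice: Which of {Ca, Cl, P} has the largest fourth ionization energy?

Ca

Consider each +3 ion: Ca³⁺ is already 1 electron into the core; Cl³⁺ still has 4 valence electrons; P³⁺ still has 2 valence electrons.
Breaking into a closed-shell core is much more expensive than removing a leftover valence electron — Ca has the largest IE_4 here.
Valence configurations: Cl³⁺ [Ne]3s²3p², P³⁺ [Ne]3s².
The numbers (kJ/mol): Ca 6491, Cl 5159, P 4964.
Putting it together, IE_4: P < Cl < Ca.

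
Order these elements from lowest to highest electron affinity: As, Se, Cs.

As is in period 4, group 15; Se is in period 4, group 16; Cs is in period 6, group 1.
Adding an electron releases more energy for atoms nearer the top right (short of the noble gases).
Neither a single period nor a single group — weigh both effects.
As > Cs: both effects reinforce here, so As is clearly the higher of the two.
Se > As: Se lies to the right of As in period 4, so the across-period effect alone puts Se higher.
Approximate values (kJ/mol): As 78, Se 195, Cs 46.
So from lowest to highest: Cs < As < Se.

Cs, As, Se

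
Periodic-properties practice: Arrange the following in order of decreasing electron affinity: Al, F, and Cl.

Cl, F, Al

F is in period 2, group 17; Al is in period 3, group 13; Cl is in period 3, group 17.
Electron affinity generally becomes more exothermic across a period toward the halogens and less exothermic down a group.
These span different periods and groups, so the two trends combine.
F > Al: relative to Al, both the across-period and down-group shifts push F's electron affinity up.
Cl > F: this pair runs against the simple trend — see the exception note.
Note the exception: Cl has a higher electron affinity than F, contrary to the simple trend — F's small 2p subshell makes the incoming electron feel strong e⁻–e⁻ repulsion, so Cl actually releases more energy on gaining an electron.
Approximate values (kJ/mol): F 328, Al 42, Cl 349.
So from highest to lowest: Cl > F > Al.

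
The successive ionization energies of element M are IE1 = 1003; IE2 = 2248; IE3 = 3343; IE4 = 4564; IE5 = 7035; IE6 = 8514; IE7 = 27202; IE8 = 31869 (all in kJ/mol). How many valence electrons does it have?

Look for the largest jump between consecutive ionization energies: IE7/IE6 ≈ 3.2, far larger than any earlier ratio.
That jump marks the point where a core electron is being removed. So the atom has 6 valence electrons.

6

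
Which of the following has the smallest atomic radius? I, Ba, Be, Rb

Radius decreases left→right (rising Z_eff, same n) and increases top→bottom (higher n).
Neither a single period nor a single group — weigh both effects.
I > Be: the two effects oppose for this pair; the down-group effect wins (133 vs 102 pm).
Ba > I: both effects reinforce here, so Ba is clearly the larger of the two.
Rb > Ba: period and group pull opposite ways; the across-period shift dominates (210 vs 196 pm).
Approximate values (pm): Be 102, Rb 210, I 133, Ba 196.
The smallest atomic radius among these belongs to Be.

Be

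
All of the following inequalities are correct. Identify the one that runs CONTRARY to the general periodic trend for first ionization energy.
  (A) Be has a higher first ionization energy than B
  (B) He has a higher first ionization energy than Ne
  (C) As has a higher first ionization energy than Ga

(A)

The general trend: first ionization energy increases across a period and decreases down a group.
(A) Be (period 2, group 2) vs B (period 2, group 13): the stated order contradicts the simple trend.
(B) He (period 1, group 18) vs Ne (period 2, group 18): the stated order agrees with the simple trend.
(C) As (period 4, group 15) vs Ga (period 4, group 13): the stated order agrees with the simple trend.
The exception is (A): removing B's lone 2p electron is easier than breaking Be's filled 2s².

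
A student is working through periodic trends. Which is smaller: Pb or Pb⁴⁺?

Pb⁴⁺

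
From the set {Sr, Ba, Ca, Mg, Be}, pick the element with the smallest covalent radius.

Be

Be is in period 2, group 2; Mg is in period 3, group 2; Ca is in period 4, group 2; Sr is in period 5, group 2; Ba is in period 6, group 2.
Atomic radius shrinks across a period as nuclear charge pulls the same shell inward, and grows down a group as new shells are added.
All are in group 2, so atomic radius increases down the group.
The smallest covalent radius among these belongs to Be.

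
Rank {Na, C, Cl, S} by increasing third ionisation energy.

The third ionization energy removes an electron from the +2 ion. For each element: Na²⁺ is already 1 electron into the core; C²⁺ still has 2 valence electrons; Cl²⁺ still has 5 valence electrons; S²⁺ still has 4 valence electrons.
Breaking into a closed-shell core is much more expensive than removing a leftover valence electron — Na has the largest IE_3 here.
Valence configurations: C²⁺ [He]2s², Cl²⁺ [Ne]3s²3p³, S²⁺ [Ne]3s²3p².
Tabulated IE_3 (kJ/mol): Na 6910, C 4620, Cl 3822, S 3357.
So the third ionization energies run S < Cl < C < Na.

S < Cl < C < Na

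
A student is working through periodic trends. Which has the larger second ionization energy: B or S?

B

IE_2 is the cost of taking one more electron from the +1 cation: B⁺ still has 2 valence electrons; S⁺ still has 5 valence electrons.
All are still removing valence electrons, so compare the +1 ions as you would atoms: IE_2 generally rises across a period (higher Z_eff) and falls down a group (larger shell), subject to the usual subshell exceptions.
Valence configurations: B⁺ [He]2s², S⁺ [Ne]3s²3p³.
Tabulated IE_2 (kJ/mol): B 2427, S 2252.
Overall IE_2 order: S < B.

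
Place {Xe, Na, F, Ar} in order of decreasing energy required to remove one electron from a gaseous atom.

F > Ar > Xe > Na

F is in period 2, group 17; Na is in period 3, group 1; Ar is in period 3, group 18; Xe is in period 5, group 18.
Across a period the outer electron is held more tightly (higher IE₁); down a group it sits in a higher shell, more shielded, and comes off more easily.
Neither a single period nor a single group — weigh both effects.
Xe > Na: period and group pull opposite ways; the across-period shift dominates (1170 vs 496 kJ/mol).
Ar > Xe: Ar sits above Xe in group 18, so the down-group effect alone puts Ar higher.
F > Ar: the two effects oppose for this pair; the down-group effect wins (1681 vs 1521 kJ/mol).
Approximate values (kJ/mol): F 1681, Na 496, Ar 1521, Xe 1170.
So from highest to lowest: F > Ar > Xe > Na.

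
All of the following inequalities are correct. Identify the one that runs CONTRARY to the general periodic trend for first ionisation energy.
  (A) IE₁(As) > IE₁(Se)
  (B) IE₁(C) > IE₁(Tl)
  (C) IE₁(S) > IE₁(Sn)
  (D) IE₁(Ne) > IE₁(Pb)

The general trend: first ionisation energy increases across a period and decreases down a group.
(A) As (period 4, group 15) vs Se (period 4, group 16): the stated order contradicts the simple trend.
(B) C (period 2, group 14) vs Tl (period 6, group 13): the stated order agrees with the simple trend.
(C) S (period 3, group 16) vs Sn (period 5, group 14): the stated order agrees with the simple trend.
(D) Ne (period 2, group 18) vs Pb (period 6, group 14): the stated order agrees with the simple trend.
The exception is (A): Se (4p⁴) ionizes more easily than half-filled As (4p³).

(A)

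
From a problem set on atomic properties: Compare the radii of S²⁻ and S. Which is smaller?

Forming S²⁻ adds 2 electrons to S. More electron–electron repulsion in the same shell, with unchanged nuclear charge, lets the cloud expand.
An anion is larger than its parent atom: S²⁻ > S.

S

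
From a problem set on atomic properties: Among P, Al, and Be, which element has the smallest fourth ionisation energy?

The fourth ionization energy removes an electron from the +3 ion. For each element: P³⁺ still has 2 valence electrons; Al³⁺ is the bare [Ne] core; Be³⁺ is already 1 electron into the core.
Breaking into a closed-shell core is much more expensive than removing a leftover valence electron — Al and Be have the largest IE_4 here.
Approximate IE_4 values (kJ/mol): P 4964, Al 11577, Be 21007.
Putting it together, IE_4: P < Al < Be.

P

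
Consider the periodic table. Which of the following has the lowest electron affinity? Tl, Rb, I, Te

Rb is in period 5, group 1; Te is in period 5, group 16; I is in period 5, group 17; Tl is in period 6, group 13.
Electron affinity generally becomes more exothermic across a period toward the halogens and less exothermic down a group.
Here both period and group differ, so the two effects have to be weighed against each other.
Rb > Tl: the two effects oppose for this pair; the down-group effect wins (47 vs 19 kJ/mol).
Te > Rb: both are in period 5; the period trend gives Te the larger value.
I > Te: I lies to the right of Te in period 5, so the across-period effect alone puts I higher.
Approximate values (kJ/mol): Rb 47, Te 190, I 295, Tl 19.
The lowest electron affinity among these belongs to Tl.

Tl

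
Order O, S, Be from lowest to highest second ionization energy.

IE_2 is the cost of taking one more electron from the +1 cation: O⁺ still has 5 valence electrons; S⁺ still has 5 valence electrons; Be⁺ still has 1 valence electron.
All are still removing valence electrons, so compare the +1 ions as you would atoms: IE_2 generally rises across a period (higher Z_eff) and falls down a group (larger shell), subject to the usual subshell exceptions.
Valence configurations: O⁺ [He]2s²2p³, S⁺ [Ne]3s²3p³, Be⁺ [He]2s¹.
Tabulated IE_2 (kJ/mol): O 3388, S 2252, Be 1757.
Hence IE_2: Be < S < O.

Be, S, O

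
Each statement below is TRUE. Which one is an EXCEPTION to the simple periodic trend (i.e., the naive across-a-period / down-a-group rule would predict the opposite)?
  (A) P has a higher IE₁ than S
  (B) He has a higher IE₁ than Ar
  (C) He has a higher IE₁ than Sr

(A)

The general trend: IE₁ increases across a period and decreases down a group.
(A) P (period 3, group 15) vs S (period 3, group 16): the stated order contradicts the simple trend.
(B) He (period 1, group 18) vs Ar (period 3, group 18): the stated order agrees with the simple trend.
(C) He (period 1, group 18) vs Sr (period 5, group 2): the stated order agrees with the simple trend.
The exception is (A): S (3p⁴) ionizes more easily than half-filled P (3p³) because the paired 3p electron in S is pushed out by e⁻–e⁻ repulsion.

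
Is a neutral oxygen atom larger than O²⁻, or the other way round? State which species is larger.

O²⁻

Forming O²⁻ adds 2 electrons to O. More electron–electron repulsion in the same shell, with unchanged nuclear charge, lets the cloud expand.
An anion is larger than its parent atom: O²⁻ > O.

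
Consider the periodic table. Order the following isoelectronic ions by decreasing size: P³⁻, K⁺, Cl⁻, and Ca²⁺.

P³⁻, Cl⁻, K⁺, Ca²⁺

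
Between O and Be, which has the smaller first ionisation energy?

Be is in period 2, group 2; O is in period 2, group 16.
Across a period the outer electron is held more tightly (higher IE₁); down a group it sits in a higher shell, more shielded, and comes off more easily.
All lie in period 2, so first ionization energy increases left to right.
So Be has the smaller first ionisation energy (Be < O).

Be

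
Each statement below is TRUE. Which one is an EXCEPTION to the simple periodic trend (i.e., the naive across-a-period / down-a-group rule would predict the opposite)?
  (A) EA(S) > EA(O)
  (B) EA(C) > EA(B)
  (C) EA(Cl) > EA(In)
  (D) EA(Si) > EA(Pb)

The general trend: electron affinity increases across a period and decreases down a group.
(A) S (period 3, group 16) vs O (period 2, group 16): the stated order contradicts the simple trend.
(B) C (period 2, group 14) vs B (period 2, group 13): the stated order agrees with the simple trend.
(C) Cl (period 3, group 17) vs In (period 5, group 13): the stated order agrees with the simple trend.
(D) Si (period 3, group 14) vs Pb (period 6, group 14): the stated order agrees with the simple trend.
The exception is (A): the compact 2p subshell of O repels the added electron more than S's larger 3p does.

(A)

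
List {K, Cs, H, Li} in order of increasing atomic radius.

H < Li < K < Cs

H is in period 1, group 1; Li is in period 2, group 1; K is in period 4, group 1; Cs is in period 6, group 1.
Across a period the added protons contract the valence shell; down a group each new principal shell makes the atom larger.
All are in group 1, so atomic radius increases down the group.
So from smallest to largest: H < Li < K < Cs.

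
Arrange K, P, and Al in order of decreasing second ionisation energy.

The second ionization energy removes an electron from the +1 ion. For each element: K⁺ is the bare [Ar] core; P⁺ still has 4 valence electrons; Al⁺ still has 2 valence electrons.
Breaking into a closed-shell core is much more expensive than removing a leftover valence electron — K has the largest IE_2 here.
Valence configurations: P⁺ [Ne]3s²3p², Al⁺ [Ne]3s².
Approximate IE_2 values (kJ/mol): K 3052, P 1907, Al 1817.
Putting it together, IE_2: Al < P < K.

K, P, Al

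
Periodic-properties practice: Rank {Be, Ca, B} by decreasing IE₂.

B, Be, Ca

The second ionization energy removes an electron from the +1 ion. For each element: Be⁺ still has 1 valence electron; Ca⁺ still has 1 valence electron; B⁺ still has 2 valence electrons.
All are still removing valence electrons, so compare the +1 ions as you would atoms: IE_2 generally rises across a period (higher Z_eff) and falls down a group (larger shell), subject to the usual subshell exceptions.
Valence configurations: Be⁺ [He]2s¹, Ca⁺ [Ar]4s¹, B⁺ [He]2s².
The numbers (kJ/mol): Be 1757, Ca 1145, B 2427.
Putting it together, IE_2: Ca < Be < B.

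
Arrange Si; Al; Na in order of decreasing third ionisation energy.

Na > Si > Al

The third ionization energy removes an electron from the +2 ion. For each element: Si²⁺ still has 2 valence electrons; Al²⁺ still has 1 valence electron; Na²⁺ is already 1 electron into the core.
Core electrons are held far more tightly than valence electrons, so Na tops the IE_3 order.
Valence configurations: Si²⁺ [Ne]3s², Al²⁺ [Ne]3s¹.
The numbers (kJ/mol): Si 3232, Al 2745, Na 6910.
Putting it together, IE_3: Al < Si < Na.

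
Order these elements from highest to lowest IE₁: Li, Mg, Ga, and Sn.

Li is in period 2, group 1; Mg is in period 3, group 2; Ga is in period 4, group 13; Sn is in period 5, group 14.
First ionization energy rises across a period (greater Z_eff holds electrons more tightly) and falls down a group (valence electrons are farther from the nucleus).
These sit on a diagonal, where the across-period and down-group effects partly cancel.
Ga > Li: period and group pull opposite ways; the across-period shift dominates (579 vs 520 kJ/mol).
Sn > Ga: period and group pull opposite ways; the across-period shift dominates (709 vs 579 kJ/mol).
Mg > Sn: the two effects oppose for this pair; the down-group effect wins (738 vs 709 kJ/mol).
Approximate values (kJ/mol): Li 520, Mg 738, Ga 579, Sn 709.
So from highest to lowest: Mg > Sn > Ga > Li.

Mg, Sn, Ga, Li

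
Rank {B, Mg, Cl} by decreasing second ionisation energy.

B, Cl, Mg

The second ionization energy removes an electron from the +1 ion. For each element: B⁺ still has 2 valence electrons; Mg⁺ still has 1 valence electron; Cl⁺ still has 6 valence electrons.
All are still removing valence electrons, so compare the +1 ions as you would atoms: IE_2 generally rises across a period (higher Z_eff) and falls down a group (larger shell), subject to the usual subshell exceptions.
Valence configurations: B⁺ [He]2s², Mg⁺ [Ne]3s¹, Cl⁺ [Ne]3s²3p⁴.
Tabulated IE_2 (kJ/mol): B 2427, Mg 1451, Cl 2298.
Hence IE_2: Mg < Cl < B.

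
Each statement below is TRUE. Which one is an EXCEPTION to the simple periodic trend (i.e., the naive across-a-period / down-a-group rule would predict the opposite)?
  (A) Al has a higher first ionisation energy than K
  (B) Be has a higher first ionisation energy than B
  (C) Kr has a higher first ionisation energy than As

The general trend: first ionisation energy increases across a period and decreases down a group.
(A) Al (period 3, group 13) vs K (period 4, group 1): the stated order agrees with the simple trend.
(B) Be (period 2, group 2) vs B (period 2, group 13): the stated order contradicts the simple trend.
(C) Kr (period 4, group 18) vs As (period 4, group 15): the stated order agrees with the simple trend.
The exception is (B): removing B's lone 2p electron is easier than breaking Be's filled 2s².

(B)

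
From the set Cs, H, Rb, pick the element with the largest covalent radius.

Cs

H is in period 1, group 1; Rb is in period 5, group 1; Cs is in period 6, group 1.
Across a period the added protons contract the valence shell; down a group each new principal shell makes the atom larger.
All are in group 1, so atomic radius increases down the group.
The largest covalent radius among these belongs to Cs.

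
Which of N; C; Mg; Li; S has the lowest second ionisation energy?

Mg

Consider each +1 ion: N⁺ still has 4 valence electrons; C⁺ still has 3 valence electrons; Mg⁺ still has 1 valence electron; Li⁺ is the bare [He] core; S⁺ still has 5 valence electrons.
Breaking into a closed-shell core is much more expensive than removing a leftover valence electron — Li has the largest IE_2 here.
Valence configurations: N⁺ [He]2s²2p², C⁺ [He]2s²2p¹, Mg⁺ [Ne]3s¹, S⁺ [Ne]3s²3p³.
Approximate IE_2 values (kJ/mol): N 2856, C 2353, Mg 1451, Li 7298, S 2252.
Overall IE_2 order: Mg < S < C < N < Li.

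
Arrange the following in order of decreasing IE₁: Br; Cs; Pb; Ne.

Across a period the outer electron is held more tightly (higher IE₁); down a group it sits in a higher shell, more shielded, and comes off more easily.
Neither a single period nor a single group — weigh both effects.
Pb > Cs: Pb lies to the right of Cs in period 6, so the across-period effect alone puts Pb higher.
Br > Pb: relative to Pb, both the across-period and down-group shifts push Br's first ionization energy up.
Ne > Br: both effects reinforce here, so Ne is clearly the higher of the two.
Approximate values (kJ/mol): Ne 2081, Br 1140, Cs 376, Pb 716.
So from highest to lowest: Ne > Br > Pb > Cs.

Ne > Br > Pb > Cs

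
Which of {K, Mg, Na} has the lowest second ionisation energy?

Mg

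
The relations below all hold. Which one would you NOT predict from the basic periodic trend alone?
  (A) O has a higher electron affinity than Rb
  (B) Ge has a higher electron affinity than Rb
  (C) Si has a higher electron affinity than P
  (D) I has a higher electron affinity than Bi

(C)

The general trend: electron affinity increases across a period and decreases down a group.
(A) O (period 2, group 16) vs Rb (period 5, group 1): the stated order agrees with the simple trend.
(B) Ge (period 4, group 14) vs Rb (period 5, group 1): the stated order agrees with the simple trend.
(C) Si (period 3, group 14) vs P (period 3, group 15): the stated order contradicts the simple trend.
(D) I (period 5, group 17) vs Bi (period 6, group 15): the stated order agrees with the simple trend.
The exception is (C): adding an electron to P's half-filled 3p³ is unfavourable, so Si (3p²) has the more exothermic EA.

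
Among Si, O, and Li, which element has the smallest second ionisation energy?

Si

IE_2 is the cost of taking one more electron from the +1 cation: Si⁺ still has 3 valence electrons; O⁺ still has 5 valence electrons; Li⁺ is the bare [He] core.
Core electrons are held far more tightly than valence electrons, so Li tops the IE_2 order.
Valence configurations: Si⁺ [Ne]3s²3p¹, O⁺ [He]2s²2p³.
The numbers (kJ/mol): Si 1577, O 3388, Li 7298.
Hence IE_2: Si < O < Li.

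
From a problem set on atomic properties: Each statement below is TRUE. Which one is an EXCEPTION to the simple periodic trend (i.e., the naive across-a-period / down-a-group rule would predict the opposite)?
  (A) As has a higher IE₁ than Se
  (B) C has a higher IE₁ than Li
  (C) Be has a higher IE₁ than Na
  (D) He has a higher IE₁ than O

The general trend: IE₁ increases across a period and decreases down a group.
(A) As (period 4, group 15) vs Se (period 4, group 16): the stated order contradicts the simple trend.
(B) C (period 2, group 14) vs Li (period 2, group 1): the stated order agrees with the simple trend.
(C) Be (period 2, group 2) vs Na (period 3, group 1): the stated order agrees with the simple trend.
(D) He (period 1, group 18) vs O (period 2, group 16): the stated order agrees with the simple trend.
The exception is (A): Se (4p⁴) ionizes more easily than half-filled As (4p³).

(A)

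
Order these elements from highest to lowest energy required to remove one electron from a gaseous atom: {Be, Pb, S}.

S, Be, Pb

First ionization energy rises across a period (greater Z_eff holds electrons more tightly) and falls down a group (valence electrons are farther from the nucleus).
Here both period and group differ, so the two effects have to be weighed against each other.
Be > Pb: period and group pull opposite ways; the down-group shift dominates (900 vs 716 kJ/mol).
S > Be: the two effects oppose for this pair; the across-period effect wins (1000 vs 900 kJ/mol).
Approximate values (kJ/mol): Be 900, S 1000, Pb 716.
So from highest to lowest: S > Be > Pb.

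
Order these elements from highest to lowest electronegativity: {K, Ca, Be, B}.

B > Be > Ca > K

Be is in period 2, group 2; B is in period 2, group 13; K is in period 4, group 1; Ca is in period 4, group 2.
Electronegativity increases across a period and decreases down a group, tracking effective nuclear charge and atomic size.
Neither a single period nor a single group — weigh both effects.
Ca > K: Ca lies to the right of K in period 4, so the across-period effect alone puts Ca higher.
Be > Ca: they share group 2; the group trend gives Be the larger value.
B > Be: both are in period 2; the period trend gives B the larger value.
For reference (Pauling): Be 1.57, B 2.04, K 0.82, Ca 1.00.
So from highest to lowest: B > Be > Ca > K.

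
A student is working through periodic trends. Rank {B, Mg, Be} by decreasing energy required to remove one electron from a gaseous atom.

Be is in period 2, group 2; B is in period 2, group 13; Mg is in period 3, group 2.
IE₁ increases left→right with effective nuclear charge and decreases top→bottom as the valence shell moves farther out.
Neither a single period nor a single group — weigh both effects.
B > Mg: relative to Mg, both the across-period and down-group shifts push B's first ionization energy up.
Be > B: this pair runs against the simple trend — see the exception note.
Note the exception: Be has a higher first ionization energy than B, contrary to the simple trend — removing B's lone 2p electron is easier than breaking Be's filled 2s².
Tabulated first ionization energy (kJ/mol): Be 900, B 801, Mg 738.
So from highest to lowest: Be > B > Mg.

Be, B, Mg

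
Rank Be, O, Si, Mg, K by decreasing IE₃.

The third ionization energy removes an electron from the +2 ion. For each element: Be²⁺ is the bare [He] core; O²⁺ still has 4 valence electrons; Si²⁺ still has 2 valence electrons; Mg²⁺ is the bare [Ne] core; K²⁺ is already 1 electron into the core.
Usually core removal costs more than valence removal, but here the competition is close: a tightly held n=2 valence electron can cost more to remove than an n=3 core electron, so the actual values have to decide it.
Valence configurations: O²⁺ [He]2s²2p², Si²⁺ [Ne]3s².
The numbers (kJ/mol): Be 14849, O 5300, Si 3232, Mg 7733, K 4420.
Hence IE_3: Si < K < O < Mg < Be.

Be > Mg > O > K > Si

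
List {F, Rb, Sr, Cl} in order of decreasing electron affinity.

F is in period 2, group 17; Cl is in period 3, group 17; Rb is in period 5, group 1; Sr is in period 5, group 2.
Adding an electron releases more energy for atoms nearer the top right (short of the noble gases).
These span different periods and groups, so the two trends combine.
Rb > Sr: this pair runs against the simple trend — see the exception note.
F > Rb: relative to Rb, both the across-period and down-group shifts push F's electron affinity up.
Cl > F: this pair runs against the simple trend — see the exception note.
Note the exception: Rb has a higher electron affinity than Sr, contrary to the simple trend — adding an electron to Sr (ns²) has to open a new, higher-energy np subshell, which is unfavourable.
Note the exception: Cl has a higher electron affinity than F, contrary to the simple trend — F's small 2p subshell makes the incoming electron feel strong e⁻–e⁻ repulsion, so Cl actually releases more energy on gaining an electron.
Approximate values (kJ/mol): F 328, Cl 349, Rb 47, Sr 5.
So from highest to lowest: Cl > F > Rb > Sr.

Cl > F > Rb > Sr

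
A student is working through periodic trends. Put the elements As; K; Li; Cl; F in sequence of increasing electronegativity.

Li is in period 2, group 1; F is in period 2, group 17; Cl is in period 3, group 17; K is in period 4, group 1; As is in period 4, group 15.
Electronegativity increases across a period and decreases down a group, tracking effective nuclear charge and atomic size.
Neither a single period nor a single group — weigh both effects.
Li > K: Li sits above K in group 1, so the down-group effect alone puts Li higher.
As > Li: period and group pull opposite ways; the across-period shift dominates (2.18 vs 0.98).
Cl > As: both effects reinforce here, so Cl is clearly the higher of the two.
F > Cl: they share group 17; the group trend gives F the larger value.
Tabulated electronegativity (Pauling): Li 0.98, F 3.98, Cl 3.16, K 0.82, As 2.18.
So from lowest to highest: K < Li < As < Cl < F.

K, Li, As, Cl, F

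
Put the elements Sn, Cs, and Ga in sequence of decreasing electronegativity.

Sn > Ga > Cs

Ga is in period 4, group 13; Sn is in period 5, group 14; Cs is in period 6, group 1.
Electronegativity increases across a period and decreases down a group, tracking effective nuclear charge and atomic size.
Here both period and group differ, so the two effects have to be weighed against each other.
Ga > Cs: relative to Cs, both the across-period and down-group shifts push Ga's electronegativity up.
Sn > Ga: period and group pull opposite ways; the across-period shift dominates (1.96 vs 1.81).
Tabulated electronegativity (Pauling): Ga 1.81, Sn 1.96, Cs 0.79.
So from highest to lowest: Sn > Ga > Cs.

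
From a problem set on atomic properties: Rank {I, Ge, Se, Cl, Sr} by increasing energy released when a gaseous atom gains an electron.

Cl is in period 3, group 17; Ge is in period 4, group 14; Se is in period 4, group 16; Sr is in period 5, group 2; I is in period 5, group 17.
Atoms with high Z_eff and room in the valence shell (especially the halogens) have the most exothermic electron affinities.
These span different periods and groups, so the two trends combine.
Ge > Sr: both effects reinforce here, so Ge is clearly the higher of the two.
Se > Ge: Se lies to the right of Ge in period 4, so the across-period effect alone puts Se higher.
I > Se: the two effects oppose for this pair; the across-period effect wins (295 vs 195 kJ/mol).
Cl > I: they share group 17; the group trend gives Cl the larger value.
Approximate values (kJ/mol): Cl 349, Ge 119, Se 195, Sr 5, I 295.
So from lowest to highest: Sr < Ge < Se < I < Cl.

Sr < Ge < Se < I < Cl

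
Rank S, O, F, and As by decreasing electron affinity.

F, S, O, As

O is in period 2, group 16; F is in period 2, group 17; S is in period 3, group 16; As is in period 4, group 15.
Atoms with high Z_eff and room in the valence shell (especially the halogens) have the most exothermic electron affinities.
Here both period and group differ, so the two effects have to be weighed against each other.
O > As: relative to As, both the across-period and down-group shifts push O's electron affinity up.
S > O: this pair runs against the simple trend — see the exception note.
F > S: both effects reinforce here, so F is clearly the higher of the two.
Note the exception: S has a higher electron affinity than O, contrary to the simple trend — the compact 2p subshell of O repels the added electron more than S's larger 3p does.
Approximate values (kJ/mol): O 141, F 328, S 200, As 78.
So from highest to lowest: F > S > O > As.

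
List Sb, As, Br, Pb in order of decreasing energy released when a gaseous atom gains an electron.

EA tends to increase across a period and decrease down a group, though the pattern is less regular than for IE or radius.
Here both period and group differ, so the two effects have to be weighed against each other.
As > Pb: both effects reinforce here, so As is clearly the higher of the two.
Sb > As: this pair runs against the simple trend — see the exception note.
Br > Sb: both effects reinforce here, so Br is clearly the higher of the two.
Note the exception: Sb has a higher electron affinity than As, contrary to the simple trend — both are half-filled np³, but the pairing/repulsion penalty for the added electron shrinks as the p orbitals become larger and more diffuse down the group, and for Sb that outweighs the weaker nuclear attraction.
For reference (kJ/mol): As 78, Br 325, Sb 103, Pb 35.
So from highest to lowest: Br > Sb > As > Pb.

Br, Sb, As, Pb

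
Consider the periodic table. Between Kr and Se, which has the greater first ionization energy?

Kr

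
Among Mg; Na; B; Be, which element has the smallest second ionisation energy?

Mg

After 1 electron has been removed, what remains? Mg⁺ still has 1 valence electron; Na⁺ is the bare [Ne] core; B⁺ still has 2 valence electrons; Be⁺ still has 1 valence electron.
Breaking into a closed-shell core is much more expensive than removing a leftover valence electron — Na has the largest IE_2 here.
Valence configurations: Mg⁺ [Ne]3s¹, B⁺ [He]2s², Be⁺ [He]2s¹.
Tabulated IE_2 (kJ/mol): Mg 1451, Na 4562, B 2427, Be 1757.
Overall IE_2 order: Mg < Be < B < Na.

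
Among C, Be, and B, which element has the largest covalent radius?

Be

Be is in period 2, group 2; B is in period 2, group 13; C is in period 2, group 14.
Atomic radius shrinks across a period as nuclear charge pulls the same shell inward, and grows down a group as new shells are added.
All lie in period 2, so atomic radius increases right to left.
The largest covalent radius among these belongs to Be.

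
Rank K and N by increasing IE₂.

After 1 electron has been removed, what remains? K⁺ is the bare [Ar] core; N⁺ still has 4 valence electrons.
Pulling an electron out of a noble-gas core costs far more than removing a remaining valence electron, so K sits at the high end of IE_2.
Approximate IE_2 values (kJ/mol): K 3052, N 2856.
So the second ionization energies run N < K.

N, K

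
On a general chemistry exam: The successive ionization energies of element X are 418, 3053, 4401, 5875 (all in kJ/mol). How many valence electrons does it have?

1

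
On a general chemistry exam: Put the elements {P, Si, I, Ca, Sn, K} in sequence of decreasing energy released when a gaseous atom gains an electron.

I > Si > Sn > P > K > Ca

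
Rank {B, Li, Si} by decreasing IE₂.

Li > B > Si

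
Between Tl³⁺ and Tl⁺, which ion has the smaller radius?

Both ions have Z = 81 protons, but Tl³⁺ has lost more electrons, so its remaining electrons feel a larger effective nuclear charge per electron and are pulled in more tightly.
Higher positive charge → smaller ion, so Tl⁺ > Tl³⁺.

Tl³⁺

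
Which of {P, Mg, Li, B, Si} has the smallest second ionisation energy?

Mg

After 1 electron has been removed, what remains? P⁺ still has 4 valence electrons; Mg⁺ still has 1 valence electron; Li⁺ is the bare [He] core; B⁺ still has 2 valence electrons; Si⁺ still has 3 valence electrons.
Breaking into a closed-shell core is much more expensive than removing a leftover valence electron — Li has the largest IE_2 here.
Valence configurations: P⁺ [Ne]3s²3p², Mg⁺ [Ne]3s¹, B⁺ [He]2s², Si⁺ [Ne]3s²3p¹.
Tabulated IE_2 (kJ/mol): P 1907, Mg 1451, Li 7298, B 2427, Si 1577.
Hence IE_2: Mg < Si < P < B < Li.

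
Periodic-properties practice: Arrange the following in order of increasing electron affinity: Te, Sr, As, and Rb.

As is in period 4, group 15; Rb is in period 5, group 1; Sr is in period 5, group 2; Te is in period 5, group 16.
Adding an electron releases more energy for atoms nearer the top right (short of the noble gases).
Here both period and group differ, so the two effects have to be weighed against each other.
Rb > Sr: this pair runs against the simple trend — see the exception note.
As > Rb: relative to Rb, both the across-period and down-group shifts push As's electron affinity up.
Te > As: the two effects oppose for this pair; the across-period effect wins (190 vs 78 kJ/mol).
Note the exception: Rb has a higher electron affinity than Sr, contrary to the simple trend — adding an electron to Sr (ns²) has to open a new, higher-energy np subshell, which is unfavourable.
Approximate values (kJ/mol): As 78, Rb 47, Sr 5, Te 190.
So from lowest to highest: Sr < Rb < As < Te.

Sr, Rb, As, Te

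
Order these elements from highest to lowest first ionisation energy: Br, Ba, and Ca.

Ca is in period 4, group 2; Br is in period 4, group 17; Ba is in period 6, group 2.
IE₁ increases left→right with effective nuclear charge and decreases top→bottom as the valence shell moves farther out.
Here both period and group differ, so the two effects have to be weighed against each other.
Ca > Ba: they share group 2; the group trend gives Ca the larger value.
Br > Ca: Br lies to the right of Ca in period 4, so the across-period effect alone puts Br higher.
Tabulated first ionization energy (kJ/mol): Ca 590, Br 1140, Ba 503.
So from highest to lowest: Br > Ca > Ba.

Br, Ca, Ba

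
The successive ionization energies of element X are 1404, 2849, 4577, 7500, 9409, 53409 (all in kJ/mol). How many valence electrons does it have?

5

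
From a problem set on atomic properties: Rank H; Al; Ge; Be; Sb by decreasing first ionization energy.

H, Be, Sb, Ge, Al

First ionization energy rises across a period (greater Z_eff holds electrons more tightly) and falls down a group (valence electrons are farther from the nucleus).
A diagonal step moves right (one effect) and down (the opposite effect) at once.
Ge > Al: the two effects oppose for this pair; the across-period effect wins (762 vs 578 kJ/mol).
Sb > Ge: the two effects oppose for this pair; the across-period effect wins (831 vs 762 kJ/mol).
Be > Sb: the two effects oppose for this pair; the down-group effect wins (900 vs 831 kJ/mol).
H > Be: the two effects oppose for this pair; the down-group effect wins (1312 vs 900 kJ/mol).
Approximate values (kJ/mol): H 1312, Be 900, Al 578, Ge 762, Sb 831.
So from highest to lowest: H > Be > Sb > Ge > Al.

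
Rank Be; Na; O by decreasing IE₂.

Na, O, Be

IE_2 is the cost of taking one more electron from the +1 cation: Be⁺ still has 1 valence electron; Na⁺ is the bare [Ne] core; O⁺ still has 5 valence electrons.
Breaking into a closed-shell core is much more expensive than removing a leftover valence electron — Na has the largest IE_2 here.
Valence configurations: Be⁺ [He]2s¹, O⁺ [He]2s²2p³.
Tabulated IE_2 (kJ/mol): Be 1757, Na 4562, O 3388.
So the second ionization energies run Be < O < Na.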